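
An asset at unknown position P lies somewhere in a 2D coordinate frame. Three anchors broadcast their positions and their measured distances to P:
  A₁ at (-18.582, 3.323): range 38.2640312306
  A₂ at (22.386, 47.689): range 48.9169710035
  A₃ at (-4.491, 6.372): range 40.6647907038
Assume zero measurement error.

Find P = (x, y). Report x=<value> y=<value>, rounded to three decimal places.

eq1: (x + 18.582)² + (y − 3.323)² = 38.2640312306²
eq2: (x − 22.386)² + (y − 47.689)² = 48.9169710035²
eq3: (x + 4.491)² + (y − 6.372)² = 40.6647907038²
eq2−eq1, eq2−eq3 (x²,y² cancel):
  -81.936·x − 88.732·y = -1490.306698
  -53.754·x − 82.634·y = -1975.357403
det = -81.936·-82.634 − -88.732·-53.754 = 2000.999496
x = (-1490.306698·-82.634 − -88.732·-1975.357403) / 2000.999496 = -26.050686
y = (-81.936·-1975.357403 − -1490.306698·-53.754) / 2000.999496 = 40.851054

x=-26.051 y=40.851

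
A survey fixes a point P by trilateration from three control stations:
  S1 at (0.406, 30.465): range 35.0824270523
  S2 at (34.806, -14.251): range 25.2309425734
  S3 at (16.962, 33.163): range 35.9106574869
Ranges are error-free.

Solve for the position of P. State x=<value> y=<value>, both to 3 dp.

eq1: (x − 0.406)² + (y − 30.465)² = 35.0824270523²
eq2: (x − 34.806)² + (y + 14.251)² = 25.2309425734²
eq3: (x − 16.962)² + (y − 33.163)² = 35.9106574869²
eq2−eq1, eq2−eq3 (x²,y² cancel):
  -68.800·x + 89.432·y = -1080.443801
  -35.688·x + 94.828·y = -680.029482
det = -68.800·94.828 − 89.432·-35.688 = -3332.517184
x = (-1080.443801·94.828 − 89.432·-680.029482) / -3332.517184 = 12.495038
y = (-68.800·-680.029482 − -1080.443801·-35.688) / -3332.517184 = -2.468749

x=12.495 y=-2.469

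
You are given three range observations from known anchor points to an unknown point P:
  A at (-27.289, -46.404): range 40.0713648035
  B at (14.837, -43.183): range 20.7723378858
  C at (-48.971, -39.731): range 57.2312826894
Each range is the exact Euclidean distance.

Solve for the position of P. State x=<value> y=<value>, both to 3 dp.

x=6.145 y=-24.316

eq1: (x + 27.289)² + (y + 46.404)² = 40.0713648035²
eq2: (x − 14.837)² + (y + 43.183)² = 20.7723378858²
eq3: (x + 48.971)² + (y + 39.731)² = 57.2312826894²
eq2−eq1, eq2−eq3 (x²,y² cancel):
  -84.252·x − 6.442·y = -361.111577
  -127.616·x + 6.904·y = -952.126553
det = -84.252·6.904 − -6.442·-127.616 = -1403.778080
x = (-361.111577·6.904 − -6.442·-952.126553) / -1403.778080 = 6.145354
y = (-84.252·-952.126553 − -361.111577·-127.616) / -1403.778080 = -24.316487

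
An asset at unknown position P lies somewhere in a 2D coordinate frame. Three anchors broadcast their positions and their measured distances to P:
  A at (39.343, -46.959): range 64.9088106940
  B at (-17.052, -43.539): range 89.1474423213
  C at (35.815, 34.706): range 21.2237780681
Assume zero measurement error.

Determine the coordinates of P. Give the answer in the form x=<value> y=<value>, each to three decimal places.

x=48.049 y=17.363

eq1: (x − 39.343)² + (y + 46.959)² = 64.9088106940²
eq2: (x + 17.052)² + (y + 43.539)² = 89.1474423213²
eq3: (x − 35.815)² + (y − 34.706)² = 21.2237780681²
eq2−eq1, eq2−eq3 (x²,y² cancel):
  112.790·x − 6.840·y = 5300.716872
  105.734·x + 156.490·y = 7797.623153
det = 112.790·156.490 − -6.840·105.734 = 18373.727660
x = (5300.716872·156.490 − -6.840·7797.623153) / 18373.727660 = 48.049309
y = (112.790·7797.623153 − 5300.716872·105.734) / 18373.727660 = 17.363266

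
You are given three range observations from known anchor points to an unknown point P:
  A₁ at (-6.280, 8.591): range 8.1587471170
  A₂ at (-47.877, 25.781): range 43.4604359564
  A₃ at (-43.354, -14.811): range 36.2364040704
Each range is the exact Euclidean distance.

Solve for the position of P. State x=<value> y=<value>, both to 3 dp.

x=-11.364 y=2.210

eq1: (x + 6.280)² + (y − 8.591)² = 8.1587471170²
eq2: (x + 47.877)² + (y − 25.781)² = 43.4604359564²
eq3: (x + 43.354)² + (y + 14.811)² = 36.2364040704²
eq3−eq2, eq3−eq1 (x²,y² cancel):
  -9.046·x + 81.184·y = 282.199539
  74.148·x + 46.804·y = -739.179531
det = -9.046·46.804 − 81.184·74.148 = -6443.020216
x = (282.199539·46.804 − 81.184·-739.179531) / -6443.020216 = -11.363866
y = (-9.046·-739.179531 − 282.199539·74.148) / -6443.020216 = 2.209820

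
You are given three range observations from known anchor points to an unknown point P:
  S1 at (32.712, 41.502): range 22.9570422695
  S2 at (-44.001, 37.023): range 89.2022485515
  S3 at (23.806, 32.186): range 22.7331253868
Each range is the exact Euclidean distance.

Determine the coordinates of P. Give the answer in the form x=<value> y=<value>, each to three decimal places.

x=43.825 y=21.414

eq1: (x − 32.712)² + (y − 41.502)² = 22.9570422695²
eq2: (x + 44.001)² + (y − 37.023)² = 89.2022485515²
eq3: (x − 23.806)² + (y − 32.186)² = 22.7331253868²
eq2−eq1, eq2−eq3 (x²,y² cancel):
  153.426·x + 8.958·y = 6915.715775
  135.614·x − 9.674·y = 5736.119859
det = 153.426·-9.674 − 8.958·135.614 = -2699.073336
x = (6915.715775·-9.674 − 8.958·5736.119859) / -2699.073336 = 43.824966
y = (153.426·5736.119859 − 6915.715775·135.614) / -2699.073336 = 21.413999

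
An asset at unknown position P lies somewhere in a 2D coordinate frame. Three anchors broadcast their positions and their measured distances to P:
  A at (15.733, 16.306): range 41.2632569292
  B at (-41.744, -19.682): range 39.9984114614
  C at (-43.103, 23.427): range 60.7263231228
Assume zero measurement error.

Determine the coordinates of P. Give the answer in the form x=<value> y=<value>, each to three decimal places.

x=-1.769 y=-21.061

eq1: (x − 15.733)² + (y − 16.306)² = 41.2632569292²
eq2: (x + 41.744)² + (y + 19.682)² = 39.9984114614²
eq3: (x + 43.103)² + (y − 23.427)² = 60.7263231228²
eq2−eq1, eq2−eq3 (x²,y² cancel):
  114.954·x + 71.976·y = -1719.313188
  -2.718·x + 86.218·y = -1811.063123
det = 114.954·86.218 − 71.976·-2.718 = 10106.734740
x = (-1719.313188·86.218 − 71.976·-1811.063123) / 10106.734740 = -1.769381
y = (114.954·-1811.063123 − -1719.313188·-2.718) / 10106.734740 = -21.061406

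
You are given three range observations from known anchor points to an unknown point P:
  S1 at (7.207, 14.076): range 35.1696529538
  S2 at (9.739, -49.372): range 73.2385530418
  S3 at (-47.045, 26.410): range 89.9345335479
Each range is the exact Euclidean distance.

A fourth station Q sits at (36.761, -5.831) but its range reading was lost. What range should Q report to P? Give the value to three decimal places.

eq1: (x − 7.207)² + (y − 14.076)² = 35.1696529538²
eq2: (x − 9.739)² + (y + 49.372)² = 73.2385530418²
eq3: (x + 47.045)² + (y − 26.410)² = 89.9345335479²
eq2−eq3, eq2−eq1 (x²,y² cancel):
  -113.568·x + 151.564·y = -2346.057053
  -5.064·x + 126.896·y = 1844.613283
det = -113.568·126.896 − 151.564·-5.064 = -13643.804832
x = (-2346.057053·126.896 − 151.564·1844.613283) / -13643.804832 = 42.310941
y = (-113.568·1844.613283 − -2346.057053·-5.064) / -13643.804832 = 16.224908
|P − Q| = √((42.310941 − 36.761)² + (16.224908 − -5.831)²) = 22.743459

22.743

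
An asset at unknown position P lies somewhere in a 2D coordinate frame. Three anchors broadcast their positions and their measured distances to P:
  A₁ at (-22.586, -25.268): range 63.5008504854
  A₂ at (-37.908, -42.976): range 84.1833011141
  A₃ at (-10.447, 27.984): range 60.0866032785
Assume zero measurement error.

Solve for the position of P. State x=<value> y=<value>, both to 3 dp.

x=38.282 y=-7.172

eq1: (x + 22.586)² + (y + 25.268)² = 63.5008504854²
eq2: (x + 37.908)² + (y + 42.976)² = 84.1833011141²
eq3: (x + 10.447)² + (y − 27.984)² = 60.0866032785²
eq3−eq1, eq3−eq2 (x²,y² cancel):
  -24.278·x − 106.504·y = -165.602964
  -54.922·x − 141.920·y = -1084.719318
det = -24.278·-141.920 − -106.504·-54.922 = -2403.878928
x = (-165.602964·-141.920 − -106.504·-1084.719318) / -2403.878928 = 38.281701
y = (-24.278·-1084.719318 − -165.602964·-54.922) / -2403.878928 = -7.171563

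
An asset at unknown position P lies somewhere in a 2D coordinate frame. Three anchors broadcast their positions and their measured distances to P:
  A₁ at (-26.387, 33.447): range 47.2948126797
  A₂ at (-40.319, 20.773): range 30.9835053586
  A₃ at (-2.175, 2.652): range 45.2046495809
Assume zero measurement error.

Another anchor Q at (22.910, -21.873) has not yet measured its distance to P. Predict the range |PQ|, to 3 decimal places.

eq1: (x + 26.387)² + (y − 33.447)² = 47.2948126797²
eq2: (x + 40.319)² + (y − 20.773)² = 30.9835053586²
eq3: (x + 2.175)² + (y − 2.652)² = 45.2046495809²
eq3−eq2, eq3−eq1 (x²,y² cancel):
  -76.288·x + 36.242·y = 3128.858300
  -48.424·x + 61.590·y = 1609.872886
det = -76.288·61.590 − 36.242·-48.424 = -2943.595312
x = (3128.858300·61.590 − 36.242·1609.872886) / -2943.595312 = -45.645327
y = (-76.288·1609.872886 − 3128.858300·-48.424) / -2943.595312 = -9.749252
|P − Q| = √((-45.645327 − 22.910)² + (-9.749252 − -21.873)²) = 69.619093

69.619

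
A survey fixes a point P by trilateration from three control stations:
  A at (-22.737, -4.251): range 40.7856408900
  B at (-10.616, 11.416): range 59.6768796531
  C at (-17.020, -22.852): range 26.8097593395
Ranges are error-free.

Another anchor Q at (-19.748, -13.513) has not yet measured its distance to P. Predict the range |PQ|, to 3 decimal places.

eq1: (x + 22.737)² + (y + 4.251)² = 40.7856408900²
eq2: (x + 10.616)² + (y − 11.416)² = 59.6768796531²
eq3: (x + 17.020)² + (y + 22.852)² = 26.8097593395²
eq1−eq2, eq1−eq3 (x²,y² cancel):
  24.242·x + 31.334·y = -2189.879120
  11.434·x − 37.202·y = 1221.557441
det = 24.242·-37.202 − 31.334·11.434 = -1260.123840
x = (-2189.879120·-37.202 − 31.334·1221.557441) / -1260.123840 = -34.275681
y = (24.242·1221.557441 − -2189.879120·11.434) / -1260.123840 = -43.370399
|P − Q| = √((-34.275681 − -19.748)² + (-43.370399 − -13.513)²) = 33.204183

33.204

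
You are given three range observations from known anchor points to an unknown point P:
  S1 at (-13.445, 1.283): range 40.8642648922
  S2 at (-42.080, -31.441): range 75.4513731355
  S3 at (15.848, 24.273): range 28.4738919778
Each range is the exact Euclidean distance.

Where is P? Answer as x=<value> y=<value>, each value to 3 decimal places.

eq1: (x + 13.445)² + (y − 1.283)² = 40.8642648922²
eq2: (x + 42.080)² + (y + 31.441)² = 75.4513731355²
eq3: (x − 15.848)² + (y − 24.273)² = 28.4738919778²
eq2−eq3, eq2−eq1 (x²,y² cancel):
  115.856·x + 111.428·y = 2963.221936
  57.270·x + 65.448·y = 1446.172796
det = 115.856·65.448 − 111.428·57.270 = 1201.061928
x = (2963.221936·65.448 − 111.428·1446.172796) / 1201.061928 = 27.303177
y = (115.856·1446.172796 − 2963.221936·57.270) / 1201.061928 = -1.795016

x=27.303 y=-1.795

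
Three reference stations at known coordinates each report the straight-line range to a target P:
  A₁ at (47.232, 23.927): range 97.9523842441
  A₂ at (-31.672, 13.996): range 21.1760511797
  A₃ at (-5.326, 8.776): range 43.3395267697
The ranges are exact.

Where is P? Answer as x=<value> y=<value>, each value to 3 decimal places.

eq1: (x − 47.232)² + (y − 23.927)² = 97.9523842441²
eq2: (x + 31.672)² + (y − 13.996)² = 21.1760511797²
eq3: (x + 5.326)² + (y − 8.776)² = 43.3395267697²
eq2−eq1, eq2−eq3 (x²,y² cancel):
  157.808·x + 19.862·y = -7541.884883
  52.692·x − 10.440·y = -2523.508585
det = 157.808·-10.440 − 19.862·52.692 = -2694.084024
x = (-7541.884883·-10.440 − 19.862·-2523.508585) / -2694.084024 = -47.830433
y = (157.808·-2523.508585 − -7541.884883·52.692) / -2694.084024 = 0.309138

x=-47.830 y=0.309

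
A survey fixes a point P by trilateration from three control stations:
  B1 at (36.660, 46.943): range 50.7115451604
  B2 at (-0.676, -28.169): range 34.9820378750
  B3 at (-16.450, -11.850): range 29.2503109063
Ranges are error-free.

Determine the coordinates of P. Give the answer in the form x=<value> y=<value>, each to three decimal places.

x=6.702 y=6.026

eq1: (x − 36.660)² + (y − 46.943)² = 50.7115451604²
eq2: (x + 0.676)² + (y + 28.169)² = 34.9820378750²
eq3: (x + 16.450)² + (y + 11.850)² = 29.2503109063²
eq3−eq1, eq3−eq2 (x²,y² cancel):
  106.220·x + 117.586·y = 1420.495725
  31.548·x − 32.638·y = 14.762251
det = 106.220·-32.638 − 117.586·31.548 = -7176.411488
x = (1420.495725·-32.638 − 117.586·14.762251) / -7176.411488 = 6.702232
y = (106.220·14.762251 − 1420.495725·31.548) / -7176.411488 = 6.026097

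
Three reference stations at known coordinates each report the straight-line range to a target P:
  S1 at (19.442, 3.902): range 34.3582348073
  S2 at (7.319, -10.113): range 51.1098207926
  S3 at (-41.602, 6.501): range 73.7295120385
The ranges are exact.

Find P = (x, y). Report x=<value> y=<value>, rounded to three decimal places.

x=25.164 y=37.780

eq1: (x − 19.442)² + (y − 3.902)² = 34.3582348073²
eq2: (x − 7.319)² + (y + 10.113)² = 51.1098207926²
eq3: (x + 41.602)² + (y − 6.501)² = 73.7295120385²
eq2−eq1, eq2−eq3 (x²,y² cancel):
  24.246·x + 28.030·y = 1669.101920
  -97.842·x + 33.228·y = -1206.678289
det = 24.246·33.228 − 28.030·-97.842 = 3548.157348
x = (1669.101920·33.228 − 28.030·-1206.678289) / 3548.157348 = 25.163515
y = (24.246·-1206.678289 − 1669.101920·-97.842) / 3548.157348 = 37.780497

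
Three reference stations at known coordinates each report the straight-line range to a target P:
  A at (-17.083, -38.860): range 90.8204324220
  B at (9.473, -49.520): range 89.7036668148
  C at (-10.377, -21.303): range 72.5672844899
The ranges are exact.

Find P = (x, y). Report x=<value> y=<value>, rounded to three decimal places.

eq1: (x + 17.083)² + (y + 38.860)² = 90.8204324220²
eq2: (x − 9.473)² + (y + 49.520)² = 89.7036668148²
eq3: (x + 10.377)² + (y + 21.303)² = 72.5672844899²
eq3−eq1, eq3−eq2 (x²,y² cancel):
  -13.412·x − 35.114·y = -1741.911616
  39.700·x − 56.434·y = -800.268871
det = -13.412·-56.434 − -35.114·39.700 = 2150.918608
x = (-1741.911616·-56.434 − -35.114·-800.268871) / 2150.918608 = 32.638334
y = (-13.412·-800.268871 − -1741.911616·39.700) / 2150.918608 = 37.140921

x=32.638 y=37.141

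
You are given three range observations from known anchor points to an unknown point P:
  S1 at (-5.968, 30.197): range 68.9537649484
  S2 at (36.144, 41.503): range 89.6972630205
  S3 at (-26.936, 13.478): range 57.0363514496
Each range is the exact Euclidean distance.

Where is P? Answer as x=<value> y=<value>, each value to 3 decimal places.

eq1: (x + 5.968)² + (y − 30.197)² = 68.9537649484²
eq2: (x − 36.144)² + (y − 41.503)² = 89.6972630205²
eq3: (x + 26.936)² + (y − 13.478)² = 57.0363514496²
eq2−eq1, eq2−eq3 (x²,y² cancel):
  -84.224·x − 22.612·y = 1209.565381
  -126.160·x − 56.050·y = 2670.770442
det = -84.224·-56.050 − -22.612·-126.160 = 1868.025280
x = (1209.565381·-56.050 − -22.612·2670.770442) / 1868.025280 = -3.963907
y = (-84.224·2670.770442 − 1209.565381·-126.160) / 1868.025280 = -38.727635

x=-3.964 y=-38.728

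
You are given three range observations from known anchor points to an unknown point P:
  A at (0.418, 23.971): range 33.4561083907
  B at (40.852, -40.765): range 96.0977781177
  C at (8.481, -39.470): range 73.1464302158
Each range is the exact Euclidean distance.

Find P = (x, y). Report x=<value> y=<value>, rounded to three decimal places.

eq1: (x − 0.418)² + (y − 23.971)² = 33.4561083907²
eq2: (x − 40.852)² + (y + 40.765)² = 96.0977781177²
eq3: (x − 8.481)² + (y + 39.470)² = 73.1464302158²
eq3−eq2, eq3−eq1 (x²,y² cancel):
  64.742·x − 2.590·y = -2183.519838
  -16.126·x + 126.882·y = 3176.064369
det = 64.742·126.882 − -2.590·-16.126 = 8172.828104
x = (-2183.519838·126.882 − -2.590·3176.064369) / 8172.828104 = -32.892330
y = (64.742·3176.064369 − -2183.519838·-16.126) / 8172.828104 = 20.851206

x=-32.892 y=20.851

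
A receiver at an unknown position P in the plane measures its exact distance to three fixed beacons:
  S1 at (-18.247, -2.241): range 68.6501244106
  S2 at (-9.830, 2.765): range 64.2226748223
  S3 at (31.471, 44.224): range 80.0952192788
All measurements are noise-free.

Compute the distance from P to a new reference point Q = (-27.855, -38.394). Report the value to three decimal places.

69.915

eq1: (x + 18.247)² + (y + 2.241)² = 68.6501244106²
eq2: (x + 9.830)² + (y − 2.765)² = 64.2226748223²
eq3: (x − 31.471)² + (y − 44.224)² = 80.0952192788²
eq2−eq3, eq2−eq1 (x²,y² cancel):
  82.602·x + 82.918·y = 551.219702
  -16.834·x − 10.012·y = -354.586655
det = 82.602·-10.012 − 82.918·-16.834 = 568.830388
x = (551.219702·-10.012 − 82.918·-354.586655) / 568.830388 = 41.985810
y = (82.602·-354.586655 − 551.219702·-16.834) / 568.830388 = -35.178033
|P − Q| = √((41.985810 − -27.855)² + (-35.178033 − -38.394)²) = 69.914814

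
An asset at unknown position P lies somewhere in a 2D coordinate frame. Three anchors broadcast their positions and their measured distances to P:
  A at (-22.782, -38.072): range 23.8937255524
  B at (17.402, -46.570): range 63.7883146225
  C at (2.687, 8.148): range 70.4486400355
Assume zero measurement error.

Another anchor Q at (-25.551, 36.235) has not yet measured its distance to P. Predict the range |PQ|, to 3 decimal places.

81.433

eq1: (x + 22.782)² + (y + 38.072)² = 23.8937255524²
eq2: (x − 17.402)² + (y + 46.570)² = 63.7883146225²
eq3: (x − 2.687)² + (y − 8.148)² = 70.4486400355²
eq3−eq1, eq3−eq2 (x²,y² cancel):
  -50.938·x − 92.440·y = 6286.987597
  29.430·x − 109.436·y = 3292.046431
det = -50.938·-109.436 − -92.440·29.430 = 8294.960168
x = (6286.987597·-109.436 − -92.440·3292.046431) / 8294.960168 = -46.257727
y = (-50.938·3292.046431 − 6286.987597·29.430) / 8294.960168 = -42.521760
|P − Q| = √((-46.257727 − -25.551)² + (-42.521760 − 36.235)²) = 81.433383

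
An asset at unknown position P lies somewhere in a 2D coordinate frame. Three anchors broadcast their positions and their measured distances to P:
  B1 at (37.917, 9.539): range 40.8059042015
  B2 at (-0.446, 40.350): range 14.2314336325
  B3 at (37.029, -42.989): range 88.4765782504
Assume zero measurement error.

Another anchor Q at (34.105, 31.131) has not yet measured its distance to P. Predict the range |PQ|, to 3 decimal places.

eq1: (x − 37.917)² + (y − 9.539)² = 40.8059042015²
eq2: (x + 0.446)² + (y − 40.350)² = 14.2314336325²
eq3: (x − 37.029)² + (y + 42.989)² = 88.4765782504²
eq3−eq2, eq3−eq1 (x²,y² cancel):
  -74.950·x + 166.678·y = 6034.691650
  1.776·x + 105.056·y = 4472.473529
det = -74.950·105.056 − 166.678·1.776 = -8169.967328
x = (6034.691650·105.056 − 166.678·4472.473529) / -8169.967328 = 13.645388
y = (-74.950·4472.473529 − 6034.691650·1.776) / -8169.967328 = 42.341602
|P − Q| = √((13.645388 − 34.105)² + (42.341602 − 31.131)²) = 23.329666

23.330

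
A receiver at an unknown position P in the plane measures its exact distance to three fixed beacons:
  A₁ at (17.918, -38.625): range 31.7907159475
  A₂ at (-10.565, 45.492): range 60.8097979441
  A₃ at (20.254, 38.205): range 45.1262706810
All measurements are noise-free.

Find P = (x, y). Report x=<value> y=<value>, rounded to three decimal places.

x=20.268 y=-6.921

eq1: (x − 17.918)² + (y + 38.625)² = 31.7907159475²
eq2: (x + 10.565)² + (y − 45.492)² = 60.8097979441²
eq3: (x − 20.254)² + (y − 38.205)² = 45.1262706810²
eq2−eq1, eq2−eq3 (x²,y² cancel):
  56.966·x − 168.234·y = 2318.985966
  61.638·x − 14.574·y = 1350.156472
det = 56.966·-14.574 − -168.234·61.638 = 9539.384808
x = (2318.985966·-14.574 − -168.234·1350.156472) / 9539.384808 = 20.268112
y = (56.966·1350.156472 − 2318.985966·61.638) / 9539.384808 = -6.921268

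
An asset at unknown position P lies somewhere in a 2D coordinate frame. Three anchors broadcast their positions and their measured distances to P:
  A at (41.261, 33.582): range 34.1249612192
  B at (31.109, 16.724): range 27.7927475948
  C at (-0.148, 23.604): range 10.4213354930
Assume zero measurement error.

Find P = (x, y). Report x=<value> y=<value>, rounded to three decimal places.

eq1: (x − 41.261)² + (y − 33.582)² = 34.1249612192²
eq2: (x − 31.109)² + (y − 16.724)² = 27.7927475948²
eq3: (x + 0.148)² + (y − 23.604)² = 10.4213354930²
eq3−eq1, eq3−eq2 (x²,y² cancel):
  82.818·x + 19.956·y = 1217.141380
  62.514·x − 13.760·y = 26.458752
det = 82.818·-13.760 − 19.956·62.514 = -2387.105064
x = (1217.141380·-13.760 − 19.956·26.458752) / -2387.105064 = 7.237166
y = (82.818·26.458752 − 1217.141380·62.514) / -2387.105064 = 30.956792

x=7.237 y=30.957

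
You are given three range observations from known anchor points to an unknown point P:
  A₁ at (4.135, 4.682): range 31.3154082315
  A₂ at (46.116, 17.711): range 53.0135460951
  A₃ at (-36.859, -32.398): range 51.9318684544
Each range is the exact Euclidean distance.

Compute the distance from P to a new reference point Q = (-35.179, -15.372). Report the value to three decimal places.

eq1: (x − 4.135)² + (y − 4.682)² = 31.3154082315²
eq2: (x − 46.116)² + (y − 17.711)² = 53.0135460951²
eq3: (x + 36.859)² + (y + 32.398)² = 51.9318684544²
eq1−eq2, eq1−eq3 (x²,y² cancel):
  83.962·x + 26.058·y = 571.564351
  -81.988·x − 74.160·y = 652.932768
det = 83.962·-74.160 − 26.058·-81.988 = -4090.178616
x = (571.564351·-74.160 − 26.058·652.932768) / -4090.178616 = 14.522919
y = (83.962·652.932768 − 571.564351·-81.988) / -4090.178616 = -24.860273
|P − Q| = √((14.522919 − -35.179)² + (-24.860273 − -15.372)²) = 50.599487

50.599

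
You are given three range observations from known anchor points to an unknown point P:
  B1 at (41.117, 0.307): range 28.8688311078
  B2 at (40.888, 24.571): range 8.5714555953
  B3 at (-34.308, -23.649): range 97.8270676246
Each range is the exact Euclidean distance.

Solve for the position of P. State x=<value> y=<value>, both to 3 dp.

x=48.667 y=28.171

eq1: (x − 41.117)² + (y − 0.307)² = 28.8688311078²
eq2: (x − 40.888)² + (y − 24.571)² = 8.5714555953²
eq3: (x + 34.308)² + (y + 23.649)² = 97.8270676246²
eq1−eq3, eq1−eq2 (x²,y² cancel):
  -150.850·x − 47.912·y = -8691.113623
  -0.458·x + 48.528·y = 1344.800206
det = -150.850·48.528 − -47.912·-0.458 = -7342.392496
x = (-8691.113623·48.528 − -47.912·1344.800206) / -7342.392496 = 48.666738
y = (-150.850·1344.800206 − -8691.113623·-0.458) / -7342.392496 = 28.171150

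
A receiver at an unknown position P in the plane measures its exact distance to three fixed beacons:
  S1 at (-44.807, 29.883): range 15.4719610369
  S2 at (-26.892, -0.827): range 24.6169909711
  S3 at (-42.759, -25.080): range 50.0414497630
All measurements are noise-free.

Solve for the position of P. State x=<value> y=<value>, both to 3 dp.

eq1: (x + 44.807)² + (y − 29.883)² = 15.4719610369²
eq2: (x + 26.892)² + (y + 0.827)² = 24.6169909711²
eq3: (x + 42.759)² + (y + 25.080)² = 50.0414497630²
eq1−eq2, eq1−eq3 (x²,y² cancel):
  35.830·x − 61.420·y = -2543.412011
  4.096·x − 109.926·y = -2708.087573
det = 35.830·-109.926 − -61.420·4.096 = -3687.072260
x = (-2543.412011·-109.926 − -61.420·-2708.087573) / -3687.072260 = -30.717155
y = (35.830·-2708.087573 − -2543.412011·4.096) / -3687.072260 = 23.490986

x=-30.717 y=23.491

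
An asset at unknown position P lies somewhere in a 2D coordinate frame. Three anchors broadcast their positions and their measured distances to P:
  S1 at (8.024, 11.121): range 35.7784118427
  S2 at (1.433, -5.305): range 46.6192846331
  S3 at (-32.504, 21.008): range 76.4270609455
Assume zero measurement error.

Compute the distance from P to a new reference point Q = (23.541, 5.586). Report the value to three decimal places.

eq1: (x − 8.024)² + (y − 11.121)² = 35.7784118427²
eq2: (x − 1.433)² + (y + 5.305)² = 46.6192846331²
eq3: (x + 32.504)² + (y − 21.008)² = 76.4270609455²
eq1−eq3, eq1−eq2 (x²,y² cancel):
  -81.056·x + 19.774·y = -3251.216028
  -13.182·x − 32.852·y = -1051.127649
det = -81.056·-32.852 − 19.774·-13.182 = 2923.512580
x = (-3251.216028·-32.852 − 19.774·-1051.127649) / 2923.512580 = 43.644056
y = (-81.056·-1051.127649 − -3251.216028·-13.182) / 2923.512580 = 14.483493
|P − Q| = √((43.644056 − 23.541)² + (14.483493 − 5.586)²) = 21.984045

21.984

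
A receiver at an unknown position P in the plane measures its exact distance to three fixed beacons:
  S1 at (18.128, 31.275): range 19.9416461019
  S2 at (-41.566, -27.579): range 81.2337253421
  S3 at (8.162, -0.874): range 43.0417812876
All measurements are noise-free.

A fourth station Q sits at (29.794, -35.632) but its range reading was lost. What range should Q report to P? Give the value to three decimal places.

82.385

eq1: (x − 18.128)² + (y − 31.275)² = 19.9416461019²
eq2: (x + 41.566)² + (y + 27.579)² = 81.2337253421²
eq3: (x − 8.162)² + (y + 0.874)² = 43.0417812876²
eq1−eq2, eq1−eq3 (x²,y² cancel):
  -119.388·x − 117.708·y = -5019.665296
  -19.932·x − 64.298·y = -2694.293576
det = -119.388·-64.298 − -117.708·-19.932 = 5330.253768
x = (-5019.665296·-64.298 − -117.708·-2694.293576) / 5330.253768 = 1.053333
y = (-119.388·-2694.293576 − -5019.665296·-19.932) / 5330.253768 = 41.576698
|P − Q| = √((1.053333 − 29.794)² + (41.576698 − -35.632)²) = 82.384519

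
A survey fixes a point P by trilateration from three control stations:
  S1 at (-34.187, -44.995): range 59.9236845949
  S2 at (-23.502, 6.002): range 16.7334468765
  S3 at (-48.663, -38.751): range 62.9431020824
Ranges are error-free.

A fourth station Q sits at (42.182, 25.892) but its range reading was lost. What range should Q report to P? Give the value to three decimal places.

52.150

eq1: (x + 34.187)² + (y + 44.995)² = 59.9236845949²
eq2: (x + 23.502)² + (y − 6.002)² = 16.7334468765²
eq3: (x + 48.663)² + (y + 38.751)² = 62.9431020824²
eq3−eq2, eq3−eq1 (x²,y² cancel):
  50.322·x + 89.506·y = 400.466293
  28.952·x − 12.488·y = -305.440452
det = 50.322·-12.488 − 89.506·28.952 = -3219.798848
x = (400.466293·-12.488 − 89.506·-305.440452) / -3219.798848 = -6.937617
y = (50.322·-305.440452 − 400.466293·28.952) / -3219.798848 = 8.374646
|P − Q| = √((-6.937617 − 42.182)² + (8.374646 − 25.892)²) = 52.149731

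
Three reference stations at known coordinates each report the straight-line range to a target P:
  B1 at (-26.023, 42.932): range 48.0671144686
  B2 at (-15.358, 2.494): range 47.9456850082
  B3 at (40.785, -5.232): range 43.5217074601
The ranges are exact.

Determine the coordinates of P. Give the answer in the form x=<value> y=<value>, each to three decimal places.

x=21.129 y=33.598

eq1: (x + 26.023)² + (y − 42.932)² = 48.0671144686²
eq2: (x + 15.358)² + (y − 2.494)² = 47.9456850082²
eq3: (x − 40.785)² + (y + 5.232)² = 43.5217074601²
eq1−eq2, eq1−eq3 (x²,y² cancel):
  21.330·x − 80.876·y = -2266.606171
  133.616·x − 96.328·y = -413.254631
det = 21.330·-96.328 − -80.876·133.616 = 8751.651376
x = (-2266.606171·-96.328 − -80.876·-413.254631) / 8751.651376 = 21.129185
y = (21.330·-413.254631 − -2266.606171·133.616) / 8751.651376 = 33.598245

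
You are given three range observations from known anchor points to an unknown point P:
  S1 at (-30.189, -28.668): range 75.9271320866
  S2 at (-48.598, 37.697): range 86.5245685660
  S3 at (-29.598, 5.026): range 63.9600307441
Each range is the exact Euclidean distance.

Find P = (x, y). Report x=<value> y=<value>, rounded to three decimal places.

eq1: (x + 30.189)² + (y + 28.668)² = 75.9271320866²
eq2: (x + 48.598)² + (y − 37.697)² = 86.5245685660²
eq3: (x + 29.598)² + (y − 5.026)² = 63.9600307441²
eq3−eq2, eq3−eq1 (x²,y² cancel):
  -38.000·x + 65.342·y = -514.088300
  -1.182·x − 67.388·y = -842.116189
det = -38.000·-67.388 − 65.342·-1.182 = 2637.978244
x = (-514.088300·-67.388 − 65.342·-842.116189) / 2637.978244 = 33.991538
y = (-38.000·-842.116189 − -514.088300·-1.182) / 2637.978244 = 11.900311

x=33.992 y=11.900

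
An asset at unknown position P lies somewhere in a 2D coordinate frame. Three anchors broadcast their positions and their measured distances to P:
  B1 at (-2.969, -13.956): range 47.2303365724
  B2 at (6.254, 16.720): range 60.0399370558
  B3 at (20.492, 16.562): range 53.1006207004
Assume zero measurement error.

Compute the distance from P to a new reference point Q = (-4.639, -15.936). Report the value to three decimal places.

48.043

eq1: (x + 2.969)² + (y + 13.956)² = 47.2303365724²
eq2: (x − 6.254)² + (y − 16.720)² = 60.0399370558²
eq3: (x − 20.492)² + (y − 16.562)² = 53.1006207004²
eq3−eq1, eq3−eq2 (x²,y² cancel):
  -46.922·x − 61.036·y = 98.334215
  -28.476·x + 0.316·y = -1160.669115
det = -46.922·0.316 − -61.036·-28.476 = -1752.888488
x = (98.334215·0.316 − -61.036·-1160.669115) / -1752.888488 = 40.397051
y = (-46.922·-1160.669115 − 98.334215·-28.476) / -1752.888488 = -32.666699
|P − Q| = √((40.397051 − -4.639)² + (-32.666699 − -15.936)²) = 48.043337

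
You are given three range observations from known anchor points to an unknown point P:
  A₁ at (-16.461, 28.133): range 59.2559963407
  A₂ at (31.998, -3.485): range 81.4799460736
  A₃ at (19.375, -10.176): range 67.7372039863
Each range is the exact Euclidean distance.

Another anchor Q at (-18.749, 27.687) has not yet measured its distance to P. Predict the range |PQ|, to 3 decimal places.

eq1: (x + 16.461)² + (y − 28.133)² = 59.2559963407²
eq2: (x − 31.998)² + (y + 3.485)² = 81.4799460736²
eq3: (x − 19.375)² + (y + 10.176)² = 67.7372039863²
eq3−eq2, eq3−eq1 (x²,y² cancel):
  25.246·x + 13.382·y = -1493.577180
  -71.672·x + 76.618·y = 1660.544311
det = 25.246·76.618 − 13.382·-71.672 = 2893.412732
x = (-1493.577180·76.618 − 13.382·1660.544311) / 2893.412732 = -47.230144
y = (25.246·1660.544311 − -1493.577180·-71.672) / 2893.412732 = -22.508217
|P − Q| = √((-47.230144 − -18.749)² + (-22.508217 − 27.687)²) = 57.712524

57.713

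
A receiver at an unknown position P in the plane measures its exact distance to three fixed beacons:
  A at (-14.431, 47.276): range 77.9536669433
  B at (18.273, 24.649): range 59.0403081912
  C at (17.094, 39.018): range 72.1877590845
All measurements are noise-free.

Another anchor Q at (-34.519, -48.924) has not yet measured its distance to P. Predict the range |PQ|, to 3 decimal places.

eq1: (x + 14.431)² + (y − 47.276)² = 77.9536669433²
eq2: (x − 18.273)² + (y − 24.649)² = 59.0403081912²
eq3: (x − 17.094)² + (y − 39.018)² = 72.1877590845²
eq3−eq1, eq3−eq2 (x²,y² cancel):
  -63.050·x + 16.516·y = -237.036851
  2.358·x − 28.738·y = 852.181140
det = -63.050·-28.738 − 16.516·2.358 = 1772.986172
x = (-237.036851·-28.738 − 16.516·852.181140) / 1772.986172 = -4.096286
y = (-63.050·852.181140 − -237.036851·2.358) / 1772.986172 = -29.989567
|P − Q| = √((-4.096286 − -34.519)² + (-29.989567 − -48.924)²) = 35.833703

35.834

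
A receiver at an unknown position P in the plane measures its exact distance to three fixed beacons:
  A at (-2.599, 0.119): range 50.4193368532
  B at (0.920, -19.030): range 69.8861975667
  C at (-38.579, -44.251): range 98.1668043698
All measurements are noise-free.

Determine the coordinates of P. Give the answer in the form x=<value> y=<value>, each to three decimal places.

x=-10.721 y=49.880

eq1: (x + 2.599)² + (y − 0.119)² = 50.4193368532²
eq2: (x − 0.920)² + (y + 19.030)² = 69.8861975667²
eq3: (x + 38.579)² + (y + 44.251)² = 98.1668043698²
eq2−eq1, eq2−eq3 (x²,y² cancel):
  -7.038·x + 38.298·y = 1985.752744
  -78.998·x − 50.442·y = -1669.137928
det = -7.038·-50.442 − 38.298·-78.998 = 3380.476200
x = (1985.752744·-50.442 − 38.298·-1669.137928) / 3380.476200 = -10.720589
y = (-7.038·-1669.137928 − 1985.752744·-78.998) / 3380.476200 = 49.879922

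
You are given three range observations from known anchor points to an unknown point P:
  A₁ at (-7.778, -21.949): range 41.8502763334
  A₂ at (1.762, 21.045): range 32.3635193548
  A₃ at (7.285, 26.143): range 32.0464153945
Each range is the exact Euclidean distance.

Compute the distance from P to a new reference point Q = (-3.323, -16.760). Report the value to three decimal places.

35.328

eq1: (x + 7.778)² + (y + 21.949)² = 41.8502763334²
eq2: (x − 1.762)² + (y − 21.045)² = 32.3635193548²
eq3: (x − 7.285)² + (y − 26.143)² = 32.0464153945²
eq2−eq1, eq2−eq3 (x²,y² cancel):
  -19.080·x − 85.988·y = -607.789028
  11.046·x + 10.196·y = 310.955650
det = -19.080·10.196 − -85.988·11.046 = 755.283768
x = (-607.789028·10.196 − -85.988·310.955650) / 755.283768 = 27.196980
y = (-19.080·310.955650 − -607.789028·11.046) / 755.283768 = 1.033524
|P − Q| = √((27.196980 − -3.323)² + (1.033524 − -16.760)²) = 35.328157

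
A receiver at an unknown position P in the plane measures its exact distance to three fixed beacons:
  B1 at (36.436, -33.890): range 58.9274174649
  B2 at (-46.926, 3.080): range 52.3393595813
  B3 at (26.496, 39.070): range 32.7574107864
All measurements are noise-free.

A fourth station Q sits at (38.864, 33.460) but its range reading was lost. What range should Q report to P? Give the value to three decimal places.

39.343

eq1: (x − 36.436)² + (y + 33.890)² = 58.9274174649²
eq2: (x + 46.926)² + (y − 3.080)² = 52.3393595813²
eq3: (x − 26.496)² + (y − 39.070)² = 32.7574107864²
eq3−eq2, eq3−eq1 (x²,y² cancel):
  -146.844·x − 71.980·y = -1683.327640
  19.880·x − 145.920·y = -2151.781288
det = -146.844·-145.920 − -71.980·19.880 = 22858.438880
x = (-1683.327640·-145.920 − -71.980·-2151.781288) / 22858.438880 = 3.969910
y = (-146.844·-2151.781288 − -1683.327640·19.880) / 22858.438880 = 15.287165
|P − Q| = √((3.969910 − 38.864)² + (15.287165 − 33.460)²) = 39.342718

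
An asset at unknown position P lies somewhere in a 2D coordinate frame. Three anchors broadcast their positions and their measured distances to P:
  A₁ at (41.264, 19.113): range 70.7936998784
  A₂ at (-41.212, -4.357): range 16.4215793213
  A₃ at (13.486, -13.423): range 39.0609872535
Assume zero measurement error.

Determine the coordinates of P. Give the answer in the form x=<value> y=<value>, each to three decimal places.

eq1: (x − 41.264)² + (y − 19.113)² = 70.7936998784²
eq2: (x + 41.212)² + (y + 4.357)² = 16.4215793213²
eq3: (x − 13.486)² + (y + 13.423)² = 39.0609872535²
eq1−eq3, eq1−eq2 (x²,y² cancel):
  -55.556·x − 65.072·y = 1780.011877
  -164.952·x − 46.940·y = 4391.467603
det = -55.556·-46.940 − -65.072·-164.952 = -8125.957904
x = (1780.011877·-46.940 − -65.072·4391.467603) / -8125.957904 = -24.884183
y = (-55.556·4391.467603 − 1780.011877·-164.952) / -8125.957904 = -6.109328

x=-24.884 y=-6.109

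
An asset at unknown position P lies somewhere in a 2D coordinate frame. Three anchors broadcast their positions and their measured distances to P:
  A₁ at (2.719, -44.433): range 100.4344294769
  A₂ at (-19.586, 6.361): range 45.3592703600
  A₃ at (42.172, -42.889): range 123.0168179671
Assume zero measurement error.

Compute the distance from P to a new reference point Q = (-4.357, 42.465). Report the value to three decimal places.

40.606

eq1: (x − 2.719)² + (y + 44.433)² = 100.4344294769²
eq2: (x + 19.586)² + (y − 6.361)² = 45.3592703600²
eq3: (x − 42.172)² + (y + 42.889)² = 123.0168179671²
eq3−eq2, eq3−eq1 (x²,y² cancel):
  -123.516·x + 98.500·y = 9881.803907
  -78.906·x − 3.088·y = 3409.803423
det = -123.516·-3.088 − 98.500·-78.906 = 8153.658408
x = (9881.803907·-3.088 − 98.500·3409.803423) / 8153.658408 = -44.934510
y = (-123.516·3409.803423 − 9881.803907·-78.906) / 8153.658408 = 43.976375
|P − Q| = √((-44.934510 − -4.357)² + (43.976375 − 42.465)²) = 40.605647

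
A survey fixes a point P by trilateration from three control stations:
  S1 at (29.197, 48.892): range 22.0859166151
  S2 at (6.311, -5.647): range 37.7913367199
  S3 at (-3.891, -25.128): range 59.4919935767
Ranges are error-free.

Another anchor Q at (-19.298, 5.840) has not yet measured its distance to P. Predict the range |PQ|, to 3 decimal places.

43.730

eq1: (x − 29.197)² + (y − 48.892)² = 22.0859166151²
eq2: (x − 6.311)² + (y + 5.647)² = 37.7913367199²
eq3: (x + 3.891)² + (y + 25.128)² = 59.4919935767²
eq1−eq2, eq1−eq3 (x²,y² cancel):
  -45.772·x − 109.078·y = -4111.572561
  -66.176·x − 148.040·y = -5647.845795
det = -45.772·-148.040 − -109.078·-66.176 = -442.258848
x = (-4111.572561·-148.040 − -109.078·-5647.845795) / -442.258848 = 16.683717
y = (-45.772·-5647.845795 − -4111.572561·-66.176) / -442.258848 = 30.692949
|P − Q| = √((16.683717 − -19.298)² + (30.692949 − 5.840)²) = 43.730459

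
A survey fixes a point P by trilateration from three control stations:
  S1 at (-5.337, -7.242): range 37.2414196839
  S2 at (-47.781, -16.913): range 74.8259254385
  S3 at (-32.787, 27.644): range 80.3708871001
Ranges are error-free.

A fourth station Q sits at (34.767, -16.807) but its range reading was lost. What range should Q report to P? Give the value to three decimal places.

eq1: (x + 5.337)² + (y + 7.242)² = 37.2414196839²
eq2: (x + 47.781)² + (y + 16.913)² = 74.8259254385²
eq3: (x + 32.787)² + (y − 27.644)² = 80.3708871001²
eq1−eq2, eq1−eq3 (x²,y² cancel):
  -84.888·x − 19.342·y = -1723.852381
  -54.900·x + 69.772·y = -3314.308181
det = -84.888·69.772 − -19.342·-54.900 = -6984.681336
x = (-1723.852381·69.772 − -19.342·-3314.308181) / -6984.681336 = 26.398051
y = (-84.888·-3314.308181 − -1723.852381·-54.900) / -6984.681336 = -26.730711
|P − Q| = √((26.398051 − 34.767)² + (-26.730711 − -16.807)²) = 12.981500

12.981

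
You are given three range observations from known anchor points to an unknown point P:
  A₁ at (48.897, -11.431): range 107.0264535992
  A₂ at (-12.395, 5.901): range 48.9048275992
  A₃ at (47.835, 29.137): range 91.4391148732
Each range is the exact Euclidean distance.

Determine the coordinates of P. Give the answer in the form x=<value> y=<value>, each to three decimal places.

eq1: (x − 48.897)² + (y + 11.431)² = 107.0264535992²
eq2: (x + 12.395)² + (y − 5.901)² = 48.9048275992²
eq3: (x − 47.835)² + (y − 29.137)² = 91.4391148732²
eq1−eq3, eq1−eq2 (x²,y² cancel):
  -2.124·x + 81.136·y = 3709.117665
  -122.584·x + 34.664·y = 6729.853064
det = -2.124·34.664 − 81.136·-122.584 = 9872.349088
x = (3709.117665·34.664 − 81.136·6729.853064) / 9872.349088 = -42.285833
y = (-2.124·6729.853064 − 3709.117665·-122.584) / 9872.349088 = 44.607850

x=-42.286 y=44.608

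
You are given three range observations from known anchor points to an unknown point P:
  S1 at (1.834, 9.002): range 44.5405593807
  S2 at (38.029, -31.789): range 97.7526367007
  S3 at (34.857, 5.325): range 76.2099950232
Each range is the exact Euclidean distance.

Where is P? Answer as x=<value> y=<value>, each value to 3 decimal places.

x=-36.902 y=30.987

eq1: (x − 1.834)² + (y − 9.002)² = 44.5405593807²
eq2: (x − 38.029)² + (y + 31.789)² = 97.7526367007²
eq3: (x − 34.857)² + (y − 5.325)² = 76.2099950232²
eq2−eq3, eq2−eq1 (x²,y² cancel):
  -6.344·x + 74.228·y = 2534.235352
  -72.390·x + 81.582·y = 5199.370750
det = -6.344·81.582 − 74.228·-72.390 = 4855.808712
x = (2534.235352·81.582 − 74.228·5199.370750) / 4855.808712 = -36.902381
y = (-6.344·5199.370750 − 2534.235352·-72.390) / 4855.808712 = 30.987318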